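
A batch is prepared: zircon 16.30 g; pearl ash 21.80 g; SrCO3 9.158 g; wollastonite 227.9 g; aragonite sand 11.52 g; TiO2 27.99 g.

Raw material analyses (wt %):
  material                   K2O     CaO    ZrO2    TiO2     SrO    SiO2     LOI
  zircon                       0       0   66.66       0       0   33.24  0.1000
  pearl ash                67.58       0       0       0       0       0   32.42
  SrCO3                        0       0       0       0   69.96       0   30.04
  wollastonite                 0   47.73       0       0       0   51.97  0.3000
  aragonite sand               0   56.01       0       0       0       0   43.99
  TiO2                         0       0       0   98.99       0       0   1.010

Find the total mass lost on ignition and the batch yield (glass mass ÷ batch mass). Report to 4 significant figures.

LOI loss = 15.87 g; glass = 298.8 g; yield = 94.96%

All arithmetic runs at exact precision end to end. Mid-chain values are displayed rounded off to 4 significant figures in the working — a single rounding produces each reported result. Derived quantities, which include totals, yield, six oxide percentages, LOI, net glass mass, are rebuilt at full precision, precisely as stated by the problem or the answer, from the weighed amounts on 298.8 g of glass.
LOI of each material in turn:
  zircon: 16.30 × 0.001000 = 0.01630 g
  pearl ash: 21.80 × 0.3242 = 7.068 g
  SrCO3: 9.158 × 0.3004 = 2.751 g
  wollastonite: 227.9 × 0.003000 = 0.6837 g
  aragonite sand: 11.52 × 0.4399 = 5.068 g
  TiO2: 27.99 × 0.01010 = 0.2827 g
Total LOI = 15.87 g
Glass = batch − LOI = 314.7 − 15.87 = 298.8 g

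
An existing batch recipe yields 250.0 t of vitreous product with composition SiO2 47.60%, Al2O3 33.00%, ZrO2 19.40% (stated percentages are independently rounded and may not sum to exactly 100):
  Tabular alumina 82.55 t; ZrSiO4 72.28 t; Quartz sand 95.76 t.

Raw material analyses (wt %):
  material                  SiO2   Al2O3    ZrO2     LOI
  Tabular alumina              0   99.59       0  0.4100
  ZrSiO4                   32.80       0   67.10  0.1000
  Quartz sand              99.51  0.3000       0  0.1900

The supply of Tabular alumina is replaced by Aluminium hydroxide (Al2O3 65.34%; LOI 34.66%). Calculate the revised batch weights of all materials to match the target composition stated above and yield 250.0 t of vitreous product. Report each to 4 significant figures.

Revised batch per 250.0 t vitreous product:
  Aluminium hydroxide: 125.8 t
  ZrSiO4: 72.28 t
  Quartz sand: 95.76 t
Total batch = 293.8 t; LOI loss = 43.86 t

In-progress results are displayed (rounded to 4 significant digits) when written out; every computation keeps full precision from first step to last — exactly one rounding is applied to every reported result; all derived quantities are rebuilt in exact precision (totals, the three compositions, yield, glass mass, LOI) starting from the weights at 250.0 t of glass, as given in the problem or answer text.
Oxide mass targets, per 250.0 t vitreous product:
  SiO2: 47.60% × 250.0 = 119.0 t
  Al2O3: 33.00% × 250.0 = 82.50 t
  ZrO2: 19.40% × 250.0 = 48.50 t
Oxide-by-oxide audit per the reported batch figures, for the quoted basis mass (target by target, the sums agree once rounding is allowed for):
  SiO2: 72.28·0.3280 + 95.76·0.9951 = 119.0 t (target 119.0 t)
  Al2O3: 125.8·0.6534 + 95.76·0.003000 = 82.48 t (target 82.50 t)
  ZrO2: 72.28·0.6710 = 48.50 t (target 48.50 t)
Glass-mass closure: batch total minus LOI = 250.0 t (per-oxide target masses sum to 250.0 t; versus the stated basis of 250.0 t — rounding explains the deltas).
Batch total: Σ batch = 293.8 t; the LOI term Σ batch·LOI equals 43.86 t; yield: glass divided by total = 85.07%.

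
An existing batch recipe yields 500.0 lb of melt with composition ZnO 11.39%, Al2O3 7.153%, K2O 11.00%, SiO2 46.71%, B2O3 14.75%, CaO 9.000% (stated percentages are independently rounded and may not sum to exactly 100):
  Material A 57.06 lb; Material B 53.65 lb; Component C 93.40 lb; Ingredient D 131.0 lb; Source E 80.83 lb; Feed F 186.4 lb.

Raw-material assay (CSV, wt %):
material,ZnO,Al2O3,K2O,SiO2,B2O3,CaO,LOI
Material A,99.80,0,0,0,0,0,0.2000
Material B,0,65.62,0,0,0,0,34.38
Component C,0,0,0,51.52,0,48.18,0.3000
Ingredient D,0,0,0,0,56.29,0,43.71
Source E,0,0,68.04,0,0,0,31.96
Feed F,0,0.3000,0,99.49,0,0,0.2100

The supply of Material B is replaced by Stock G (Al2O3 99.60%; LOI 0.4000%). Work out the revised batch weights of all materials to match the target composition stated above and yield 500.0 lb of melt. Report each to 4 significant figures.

Mid-chain values appear rounded off to 4 significant digits in the working. The working math keeps full float precision from start to finish — every reported figure takes just one rounding; the derived quantities are recomputed in exact precision (glass mass, ignition loss, yield, the totals, the six compositions) starting from the weights on 500.0 lb of glass exactly as shown in the problem or answer text.
Target masses of each oxide per 500.0 lb melt:
  ZnO: 11.39% × 500.0 = 56.95 lb
  Al2O3: 7.153% × 500.0 = 35.76 lb
  K2O: 11.00% × 500.0 = 55.00 lb
  SiO2: 46.71% × 500.0 = 233.6 lb
  B2O3: 14.75% × 500.0 = 73.75 lb
  CaO: 9.000% × 500.0 = 45.00 lb
Sums-versus-targets review working from each reported weight, on the stated basis (target by target, the sums agree within answer rounding):
  ZnO: 57.06·0.9980 = 56.95 lb (target 56.95 lb)
  Al2O3: 35.35·0.9960 + 186.4·0.003000 = 35.77 lb (target 35.76 lb)
  K2O: 80.83·0.6804 = 55.00 lb (target 55.00 lb)
  SiO2: 93.40·0.5152 + 186.4·0.9949 = 233.6 lb (target 233.6 lb)
  B2O3: 131.0·0.5629 = 73.74 lb (target 73.75 lb)
  CaO: 93.40·0.4818 = 45.00 lb (target 45.00 lb)
The glass-mass cross-check: batch Σ − ignition loss = 500.0 lb (per-oxide target masses sum to 500.0 lb; against the stated basis, 500.0 lb — any gap is answer rounding).
Batch grand total — Σ batch = 584.0 lb; ignition loss, Σ(batch × LOI) = 84.02 lb; glass ÷ batch gives a yield of 85.61%.

Revised batch per 500.0 lb melt:
  Material A: 57.06 lb
  Stock G: 35.35 lb
  Component C: 93.40 lb
  Ingredient D: 131.0 lb
  Source E: 80.83 lb
  Feed F: 186.4 lb
Total batch = 584.0 lb; LOI loss = 84.02 lb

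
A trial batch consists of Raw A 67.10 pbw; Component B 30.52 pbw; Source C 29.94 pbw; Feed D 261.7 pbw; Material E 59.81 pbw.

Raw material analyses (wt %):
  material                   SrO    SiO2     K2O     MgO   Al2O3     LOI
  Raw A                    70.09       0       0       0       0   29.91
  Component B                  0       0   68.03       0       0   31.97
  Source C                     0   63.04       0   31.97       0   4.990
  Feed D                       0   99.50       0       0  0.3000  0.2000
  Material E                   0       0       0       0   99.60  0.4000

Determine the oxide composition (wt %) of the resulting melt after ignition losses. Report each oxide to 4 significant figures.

Each numeric step carries full float precision through the solve; rounding to 4 significant digits applies to each intermediate as shown — each reported number is rounded only once — derived quantities (net glass mass, yield, LOI, totals, the five compositions) are computed using the weight values at 417.0 pbw of glass in full precision, as written in the question or the answer.
Delivered oxide masses:
  SrO: 67.10·0.7009 = 47.03 pbw
  SiO2: 29.94·0.6304 + 261.7·0.9950 = 279.3 pbw
  K2O: 30.52·0.6803 = 20.76 pbw
  MgO: 29.94·0.3197 = 9.572 pbw
  Al2O3: 261.7·0.003000 + 59.81·0.9960 = 60.36 pbw
LOI: 67.10·0.2991 + 30.52·0.3197 + 29.94·0.04990 + 261.7·0.002000 + 59.81·0.004000 = 32.08 pbw
Net of LOI, the glass mass = 449.1 − 32.08 = 417.0 pbw (consistent with Σ oxide mass)
wt % = 100 × oxide mass / glass mass

Glass mass = 417.0 pbw (batch 449.1 − LOI 32.08).
Composition: SrO 11.28%, SiO2 66.97%, K2O 4.979%, MgO 2.295%, Al2O3 14.47%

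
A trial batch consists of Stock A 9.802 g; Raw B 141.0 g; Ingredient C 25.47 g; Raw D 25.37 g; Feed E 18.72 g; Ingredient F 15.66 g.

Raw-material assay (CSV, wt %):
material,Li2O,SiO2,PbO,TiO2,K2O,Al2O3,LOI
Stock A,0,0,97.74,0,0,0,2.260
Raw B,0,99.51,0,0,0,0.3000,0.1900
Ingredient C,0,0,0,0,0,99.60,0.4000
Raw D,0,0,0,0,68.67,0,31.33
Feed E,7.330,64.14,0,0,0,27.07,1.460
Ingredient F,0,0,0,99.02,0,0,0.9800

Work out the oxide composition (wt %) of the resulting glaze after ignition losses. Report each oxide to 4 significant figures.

Glass mass = 227.1 g (batch 236.0 − LOI 8.967).
Composition: Li2O 0.6043%, SiO2 67.08%, PbO 4.219%, TiO2 6.829%, K2O 7.673%, Al2O3 13.59%

Working values are printed (rounded to 4 significant figures) on the page. The working math keeps exact precision through every step; each reported figure receives exactly one rounding — all derived quantities (yield, ignition loss, net glass mass, the six compositions, the totals) are carried from the weighed amounts for 227.1 g of glass in full float precision, as they appear in question or answer.
Oxide-by-oxide delivered mass:
  Li2O: 18.72·0.07330 = 1.372 g
  SiO2: 141.0·0.9951 + 18.72·0.6414 = 152.3 g
  PbO: 9.802·0.9774 = 9.580 g
  TiO2: 15.66·0.9902 = 15.51 g
  K2O: 25.37·0.6867 = 17.42 g
  Al2O3: 141.0·0.003000 + 25.47·0.9960 + 18.72·0.2707 = 30.86 g
LOI: 9.802·0.02260 + 141.0·0.001900 + 25.47·0.004000 + 25.37·0.3133 + 18.72·0.01460 + 15.66·0.009800 = 8.967 g
Glass mass = batch − LOI = 236.0 − 8.967 = 227.1 g (= the summed oxide contributions)
wt %: oxide over glass, times 100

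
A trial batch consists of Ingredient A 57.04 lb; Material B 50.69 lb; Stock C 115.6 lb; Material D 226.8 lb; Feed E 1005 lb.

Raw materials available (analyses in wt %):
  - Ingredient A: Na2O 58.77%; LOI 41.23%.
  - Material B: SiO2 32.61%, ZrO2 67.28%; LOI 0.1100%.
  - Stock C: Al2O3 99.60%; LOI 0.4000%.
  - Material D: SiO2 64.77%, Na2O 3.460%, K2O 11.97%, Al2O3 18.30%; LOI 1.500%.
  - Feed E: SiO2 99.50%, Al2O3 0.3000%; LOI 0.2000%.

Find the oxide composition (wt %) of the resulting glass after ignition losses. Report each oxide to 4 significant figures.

The intermediate values are printed, with 4-significant-figure rounding, in the printout — each numeric step runs at exact precision through every step. Each reported result takes exactly one rounding. All derived quantities are recomputed from the weighed amounts at 1426 lb of glass at full float precision (LOI, five oxide percentages, the yield, totals, glass mass) as given in either problem or answer.
Oxide masses out of the charge:
  SiO2: 50.69·0.3261 + 226.8·0.6477 + 1005·0.9950 = 1163 lb
  Na2O: 57.04·0.5877 + 226.8·0.03460 = 41.37 lb
  ZrO2: 50.69·0.6728 = 34.10 lb
  K2O: 226.8·0.1197 = 27.15 lb
  Al2O3: 115.6·0.9960 + 226.8·0.1830 + 1005·0.003000 = 159.7 lb
LOI: 57.04·0.4123 + 50.69·0.001100 + 115.6·0.004000 + 226.8·0.01500 + 1005·0.002000 = 29.45 lb
Resulting glass, batch − LOI: 1455 − 29.45 = 1426 lb (consistent with Σ oxide mass)
wt % = oxide mass / glass mass × 100

Glass mass = 1426 lb (batch 1455 − LOI 29.45).
Composition: SiO2 81.60%, Na2O 2.902%, ZrO2 2.392%, K2O 1.904%, Al2O3 11.20%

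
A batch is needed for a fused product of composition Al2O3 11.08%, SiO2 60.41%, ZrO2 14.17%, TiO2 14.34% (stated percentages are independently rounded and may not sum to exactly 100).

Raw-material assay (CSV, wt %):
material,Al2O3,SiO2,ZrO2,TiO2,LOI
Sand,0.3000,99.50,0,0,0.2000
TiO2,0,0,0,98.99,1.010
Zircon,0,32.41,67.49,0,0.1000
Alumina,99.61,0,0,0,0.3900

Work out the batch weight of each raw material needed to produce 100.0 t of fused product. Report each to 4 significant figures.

Values along the way are printed, rounded to four significant digits, when written out; the working math carries full float precision throughout — a single rounding yields every reported figure — the derived quantities, which include yield, the four compositions, glass mass, ignition loss, totals, are re-derived in exact precision, as written in question or answer, from the batch weights at 100.0 t of glass.
Target oxide masses per 100.0 t fused product:
  Al2O3: 11.08% × 100.0 = 11.08 t
  SiO2: 60.41% × 100.0 = 60.41 t
  ZrO2: 14.17% × 100.0 = 14.17 t
  TiO2: 14.34% × 100.0 = 14.34 t
Checking each oxide sum working from each reported weight, at the basis given (summed amounts equal target values once rounding is allowed for):
  Al2O3: 53.87·0.003000 + 10.96·0.9961 = 11.08 t (target 11.08 t)
  SiO2: 53.87·0.9950 + 21.00·0.3241 = 60.41 t (target 60.41 t)
  ZrO2: 21.00·0.6749 = 14.17 t (target 14.17 t)
  TiO2: 14.49·0.9899 = 14.34 t (target 14.34 t)
The glass-mass cross-check: total charge less LOI = 100.0 t (the targets, summed, come to 100.0 t; stated basis 100.0 t — a pure rounding effect).
Adding the batch up: Σ batch = 100.3 t; ignition loss, Σ(batch × LOI) = 0.3178 t; yield: glass divided by total = 99.68%.

Batch per 100.0 t fused product:
  Sand: 53.87 t
  TiO2: 14.49 t
  Zircon: 21.00 t
  Alumina: 10.96 t
Total batch = 100.3 t; LOI loss = 0.3178 t; yield = 99.68%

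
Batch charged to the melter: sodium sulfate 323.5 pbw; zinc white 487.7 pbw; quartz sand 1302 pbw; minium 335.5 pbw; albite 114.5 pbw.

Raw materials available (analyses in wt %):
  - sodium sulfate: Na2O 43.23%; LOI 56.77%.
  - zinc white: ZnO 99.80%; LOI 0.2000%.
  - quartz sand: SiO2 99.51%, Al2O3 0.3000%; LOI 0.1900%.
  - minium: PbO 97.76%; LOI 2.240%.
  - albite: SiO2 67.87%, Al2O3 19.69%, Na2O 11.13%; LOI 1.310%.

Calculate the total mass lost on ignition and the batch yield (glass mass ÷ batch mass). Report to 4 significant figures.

LOI loss = 196.1 pbw; glass = 2367 pbw; yield = 92.35%

Working values are printed with 4-significant-figure rounding alongside each step; full float precision is carried in all steps — every reported figure carries a single rounding; all derived quantities, which include LOI, the five compositions, yield, the totals, net glass mass, are recomputed in exact precision, as quoted within problem or answer, from the batch weights at 2367 pbw of glass.
Ignition loss by material:
  sodium sulfate: 323.5 × 0.5677 = 183.7 pbw
  zinc white: 487.7 × 0.002000 = 0.9754 pbw
  quartz sand: 1302 × 0.001900 = 2.474 pbw
  minium: 335.5 × 0.02240 = 7.515 pbw
  albite: 114.5 × 0.01310 = 1.500 pbw
Total LOI = 196.1 pbw
Glass = batch − LOI = 2563 − 196.1 = 2367 pbw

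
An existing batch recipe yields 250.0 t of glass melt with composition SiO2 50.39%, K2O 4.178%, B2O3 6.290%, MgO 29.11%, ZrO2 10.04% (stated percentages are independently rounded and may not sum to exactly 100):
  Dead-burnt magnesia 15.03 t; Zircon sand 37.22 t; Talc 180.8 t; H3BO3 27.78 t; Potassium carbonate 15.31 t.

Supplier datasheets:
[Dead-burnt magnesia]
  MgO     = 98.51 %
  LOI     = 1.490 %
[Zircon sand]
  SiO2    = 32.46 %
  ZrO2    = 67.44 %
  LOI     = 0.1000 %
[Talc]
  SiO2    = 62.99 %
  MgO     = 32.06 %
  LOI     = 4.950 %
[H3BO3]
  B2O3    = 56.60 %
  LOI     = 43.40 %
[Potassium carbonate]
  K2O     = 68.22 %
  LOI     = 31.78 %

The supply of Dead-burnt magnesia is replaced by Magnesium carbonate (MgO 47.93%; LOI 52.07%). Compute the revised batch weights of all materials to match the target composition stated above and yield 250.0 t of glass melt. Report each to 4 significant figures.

Working values appear, rounded to four significant digits, alongside each step; all internal work runs at full precision end to end. Each reported number is rounded only once — all derived quantities are recomputed at full precision (the five compositions, yield, ignition loss, totals, glass mass) from the weighed amounts at 250.0 t of glass as they appear in the problem or answer text.
Target masses of each oxide per 250.0 t glass melt:
  SiO2: 50.39% × 250.0 = 126.0 t
  K2O: 4.178% × 250.0 = 10.44 t
  B2O3: 6.290% × 250.0 = 15.72 t
  MgO: 29.11% × 250.0 = 72.78 t
  ZrO2: 10.04% × 250.0 = 25.10 t
Balance tally, oxide-wise, applying the batch weights above, at the basis given (each sum matches its target mass modulo rounding of the values):
  SiO2: 37.22·0.3246 + 180.8·0.6299 = 126.0 t (target 126.0 t)
  K2O: 15.31·0.6822 = 10.44 t (target 10.44 t)
  B2O3: 27.78·0.5660 = 15.72 t (target 15.72 t)
  MgO: 30.89·0.4793 + 180.8·0.3206 = 72.77 t (target 72.78 t)
  ZrO2: 37.22·0.6744 = 25.10 t (target 25.10 t)
Consistency of the glass mass: Σ batch − LOI loss = 250.0 t (oxide target masses add up to 250.0 t; the stated basis being 250.0 t — any gap is answer rounding).
Total batch = Σ batch = 292.0 t; LOI loss = Σ batch·LOI = 41.99 t; the yield ratio, glass ÷ batch: 85.62%.

Revised batch per 250.0 t glass melt:
  Magnesium carbonate: 30.89 t
  Zircon sand: 37.22 t
  Talc: 180.8 t
  H3BO3: 27.78 t
  Potassium carbonate: 15.31 t
Total batch = 292.0 t; LOI loss = 41.99 t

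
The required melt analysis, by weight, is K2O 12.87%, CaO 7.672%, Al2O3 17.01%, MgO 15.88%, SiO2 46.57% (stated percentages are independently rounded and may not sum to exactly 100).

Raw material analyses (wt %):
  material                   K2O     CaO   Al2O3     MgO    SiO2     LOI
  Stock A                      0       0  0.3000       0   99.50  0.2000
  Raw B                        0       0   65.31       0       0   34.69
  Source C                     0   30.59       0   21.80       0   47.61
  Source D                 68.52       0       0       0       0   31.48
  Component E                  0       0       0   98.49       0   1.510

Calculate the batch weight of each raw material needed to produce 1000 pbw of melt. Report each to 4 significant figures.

Batch per 1000 pbw melt:
  Stock A: 468.0 pbw
  Raw B: 258.3 pbw
  Source C: 250.8 pbw
  Source D: 187.8 pbw
  Component E: 105.7 pbw
Total batch = 1271 pbw; LOI loss = 270.7 pbw; yield = 78.70%

All internal work carries exact precision throughout; in-progress results appear with 4-significant-figure rounding across the worked steps — a single rounding completes each reported result — all derived quantities (yield, the totals, net glass mass, ignition loss, the five compositions) are recomputed at exact precision starting from the weights on 1000 pbw of glass, precisely as stated by either problem or answer.
Oxide-by-oxide targets in 1000 pbw melt:
  K2O: 12.87% × 1000 = 128.7 pbw
  CaO: 7.672% × 1000 = 76.72 pbw
  Al2O3: 17.01% × 1000 = 170.1 pbw
  MgO: 15.88% × 1000 = 158.8 pbw
  SiO2: 46.57% × 1000 = 465.7 pbw
Balance tally, oxide-wise, with the batch weights as given, versus the basis set out (target by target, the sums agree given rounding of the digits):
  K2O: 187.8·0.6852 = 128.7 pbw (target 128.7 pbw)
  CaO: 250.8·0.3059 = 76.72 pbw (target 76.72 pbw)
  Al2O3: 468.0·0.003000 + 258.3·0.6531 = 170.1 pbw (target 170.1 pbw)
  MgO: 250.8·0.2180 + 105.7·0.9849 = 158.8 pbw (target 158.8 pbw)
  SiO2: 468.0·0.9950 = 465.7 pbw (target 465.7 pbw)
Glass-mass sanity pass: the batch minus its LOI: 999.9 pbw (summing oxide targets gives 1000 pbw; the stated basis being 1000 pbw — a pure rounding effect).
Batch grand total — Σ batch = 1271 pbw; the LOI term Σ batch·LOI equals 270.7 pbw; yield, glass over the total, = 78.70%.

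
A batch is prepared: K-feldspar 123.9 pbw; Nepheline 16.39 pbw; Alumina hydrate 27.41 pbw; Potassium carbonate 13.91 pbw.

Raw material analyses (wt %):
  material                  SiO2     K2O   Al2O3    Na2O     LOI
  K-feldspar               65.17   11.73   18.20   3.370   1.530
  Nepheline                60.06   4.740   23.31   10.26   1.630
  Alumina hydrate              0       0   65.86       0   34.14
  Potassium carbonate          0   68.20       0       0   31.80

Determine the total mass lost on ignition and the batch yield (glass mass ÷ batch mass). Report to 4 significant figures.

All internal work maintains exact precision through the solve. Mid-chain values are displayed, with 4-significant-digit rounding, across the worked steps; each reported number carries a single rounding — all derived quantities (four oxide percentages, the totals, yield, glass mass, ignition loss) are recomputed in exact precision from the weighed amounts per 165.7 pbw of glass exactly as printed in the problem or answer text.
Loss on ignition, line by line:
  K-feldspar: 123.9 × 0.01530 = 1.896 pbw
  Nepheline: 16.39 × 0.01630 = 0.2672 pbw
  Alumina hydrate: 27.41 × 0.3414 = 9.358 pbw
  Potassium carbonate: 13.91 × 0.3180 = 4.423 pbw
Total LOI = 15.94 pbw
Glass = batch − LOI = 181.6 − 15.94 = 165.7 pbw

LOI loss = 15.94 pbw; glass = 165.7 pbw; yield = 91.22%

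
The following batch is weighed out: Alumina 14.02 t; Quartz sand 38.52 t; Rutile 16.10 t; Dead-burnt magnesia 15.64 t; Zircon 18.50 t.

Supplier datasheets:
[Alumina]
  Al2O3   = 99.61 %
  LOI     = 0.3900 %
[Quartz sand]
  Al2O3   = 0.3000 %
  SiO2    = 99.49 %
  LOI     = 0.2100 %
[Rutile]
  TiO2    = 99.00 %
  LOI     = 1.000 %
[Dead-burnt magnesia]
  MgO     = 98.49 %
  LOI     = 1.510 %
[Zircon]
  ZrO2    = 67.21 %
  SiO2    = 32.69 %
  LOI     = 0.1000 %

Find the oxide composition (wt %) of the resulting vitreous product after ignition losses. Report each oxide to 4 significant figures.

Glass mass = 102.2 t (batch 102.8 − LOI 0.5512).
Composition: Al2O3 13.77%, TiO2 15.59%, MgO 15.07%, ZrO2 12.16%, SiO2 43.40%

Rounding to four significant digits governs every in-between result as printed. The working math maintains full precision from first step to last — exactly one rounding lands on every reported number. All derived quantities, including LOI, the five compositions, the totals, net glass mass, yield, are recomputed from the batch weights at 102.2 t of glass in full float precision, precisely as stated by problem or answer.
Oxide masses out of the charge:
  Al2O3: 14.02·0.9961 + 38.52·0.003000 = 14.08 t
  TiO2: 16.10·0.9900 = 15.94 t
  MgO: 15.64·0.9849 = 15.40 t
  ZrO2: 18.50·0.6721 = 12.43 t
  SiO2: 38.52·0.9949 + 18.50·0.3269 = 44.37 t
LOI: 14.02·0.003900 + 38.52·0.002100 + 16.10·0.01000 + 15.64·0.01510 + 18.50·0.001000 = 0.5512 t
Resulting glass, batch − LOI: 102.8 − 0.5512 = 102.2 t (= Σ oxide masses)
percent share: oxide ÷ glass, ×100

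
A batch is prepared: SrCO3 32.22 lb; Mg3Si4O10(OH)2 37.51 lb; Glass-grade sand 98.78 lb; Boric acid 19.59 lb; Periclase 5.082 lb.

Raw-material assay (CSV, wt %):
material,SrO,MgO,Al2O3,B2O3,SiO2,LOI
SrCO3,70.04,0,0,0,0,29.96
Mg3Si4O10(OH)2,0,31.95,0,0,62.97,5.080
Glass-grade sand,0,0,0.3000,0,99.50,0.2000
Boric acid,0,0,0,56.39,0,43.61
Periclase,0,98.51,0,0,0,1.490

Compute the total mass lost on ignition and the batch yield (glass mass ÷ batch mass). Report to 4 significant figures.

LOI loss = 20.38 lb; glass = 172.8 lb; yield = 89.45%

The working math maintains full float precision at all times; in-progress results are printed rounded to four significant digits in the printout; each reported value is rounded once only. Derived quantities (the yield, the totals, the five compositions, glass mass, ignition loss) are rebuilt starting from the weights per 172.8 lb of glass at full precision as set out in the problem or the answer.
Per-material ignition loss:
  SrCO3: 32.22 × 0.2996 = 9.653 lb
  Mg3Si4O10(OH)2: 37.51 × 0.05080 = 1.906 lb
  Glass-grade sand: 98.78 × 0.002000 = 0.1976 lb
  Boric acid: 19.59 × 0.4361 = 8.543 lb
  Periclase: 5.082 × 0.01490 = 0.07572 lb
Total LOI = 20.38 lb
Glass = batch − LOI = 193.2 − 20.38 = 172.8 lb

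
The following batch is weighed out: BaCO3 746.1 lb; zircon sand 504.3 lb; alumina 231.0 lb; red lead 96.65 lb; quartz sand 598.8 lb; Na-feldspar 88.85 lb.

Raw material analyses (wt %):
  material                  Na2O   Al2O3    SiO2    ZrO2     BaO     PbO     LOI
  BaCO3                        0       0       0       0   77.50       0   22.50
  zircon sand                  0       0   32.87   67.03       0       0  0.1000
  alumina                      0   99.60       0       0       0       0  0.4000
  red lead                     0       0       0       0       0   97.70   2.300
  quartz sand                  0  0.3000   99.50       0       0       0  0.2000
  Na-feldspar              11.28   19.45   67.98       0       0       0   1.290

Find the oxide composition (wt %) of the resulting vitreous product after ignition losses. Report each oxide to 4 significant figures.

Each numeric step holds full precision at each step; intermediates are displayed rounded to 4 significant figures when written out. Exactly one rounding goes into every reported number. The derived quantities are rebuilt from the batch weights at 2092 lb of glass in full precision (the yield, ignition loss, totals, net glass mass, the six compositions), exactly as shown in problem or answer.
What the batch supplies per oxide:
  Na2O: 88.85·0.1128 = 10.02 lb
  Al2O3: 231.0·0.9960 + 598.8·0.003000 + 88.85·0.1945 = 249.2 lb
  SiO2: 504.3·0.3287 + 598.8·0.9950 + 88.85·0.6798 = 822.0 lb
  ZrO2: 504.3·0.6703 = 338.0 lb
  BaO: 746.1·0.7750 = 578.2 lb
  PbO: 96.65·0.9770 = 94.43 lb
LOI: 746.1·0.2250 + 504.3·0.001000 + 231.0·0.004000 + 96.65·0.02300 + 598.8·0.002000 + 88.85·0.01290 = 173.9 lb
Resulting glass, batch − LOI: 2266 − 173.9 = 2092 lb (= Σ oxide masses)
percent by weight: oxide/glass ×100

Glass mass = 2092 lb (batch 2266 − LOI 173.9).
Composition: Na2O 0.4791%, Al2O3 11.91%, SiO2 39.29%, ZrO2 16.16%, BaO 27.64%, PbO 4.514%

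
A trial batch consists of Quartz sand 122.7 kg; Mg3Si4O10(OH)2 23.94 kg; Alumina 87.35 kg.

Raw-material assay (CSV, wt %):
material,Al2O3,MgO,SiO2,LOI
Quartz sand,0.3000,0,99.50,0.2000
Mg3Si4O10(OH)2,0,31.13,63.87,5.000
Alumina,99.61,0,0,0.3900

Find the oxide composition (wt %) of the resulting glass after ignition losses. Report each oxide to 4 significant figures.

Glass mass = 232.2 kg (batch 234.0 − LOI 1.783).
Composition: Al2O3 37.63%, MgO 3.209%, SiO2 59.16%

The working math holds exact precision in every operation. The intermediate values are rounded to 4 significant figures when displayed — each reported value is rounded a single time; all derived quantities, which include ignition loss, glass mass, the totals, yield, the three compositions, are carried at full precision, as they appear in problem or answer, from the weighed amounts for 232.2 kg of glass.
Mass of each oxide from the mix:
  Al2O3: 122.7·0.003000 + 87.35·0.9961 = 87.38 kg
  MgO: 23.94·0.3113 = 7.453 kg
  SiO2: 122.7·0.9950 + 23.94·0.6387 = 137.4 kg
LOI: 122.7·0.002000 + 23.94·0.05000 + 87.35·0.003900 = 1.783 kg
The glass mass, total less LOI, = 234.0 − 1.783 = 232.2 kg (consistent with Σ oxide mass)
percent by weight: oxide/glass ×100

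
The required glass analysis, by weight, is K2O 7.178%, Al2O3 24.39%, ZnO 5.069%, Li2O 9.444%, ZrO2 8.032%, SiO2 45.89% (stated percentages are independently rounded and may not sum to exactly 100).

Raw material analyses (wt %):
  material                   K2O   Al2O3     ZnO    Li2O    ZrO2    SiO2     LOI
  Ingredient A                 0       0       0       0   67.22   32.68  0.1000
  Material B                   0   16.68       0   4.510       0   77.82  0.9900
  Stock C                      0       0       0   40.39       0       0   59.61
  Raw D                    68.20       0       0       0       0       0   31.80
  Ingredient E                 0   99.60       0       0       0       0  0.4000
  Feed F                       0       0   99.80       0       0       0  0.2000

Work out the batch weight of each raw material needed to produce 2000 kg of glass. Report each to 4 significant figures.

All internal work runs at full precision at all times; mid-chain values are displayed, rounded to 4 significant figures, within the worked lines — exactly one rounding is applied to every reported result; derived quantities, including six oxide percentages, net glass mass, the totals, LOI, yield, are computed from the batch weights for 2000 kg of glass at full float precision, as set out in the question or the answer.
Oxide-by-oxide targets in 2000 kg glass:
  K2O: 7.178% × 2000 = 143.6 kg
  Al2O3: 24.39% × 2000 = 487.8 kg
  ZnO: 5.069% × 2000 = 101.4 kg
  Li2O: 9.444% × 2000 = 188.9 kg
  ZrO2: 8.032% × 2000 = 160.6 kg
  SiO2: 45.89% × 2000 = 917.8 kg
Verifying the oxide balance from the weights as reported, for the quoted basis mass (summed amounts equal target values up to rounding of the answer):
  K2O: 210.5·0.6820 = 143.6 kg (target 143.6 kg)
  Al2O3: 1079·0.1668 + 309.1·0.9960 = 487.8 kg (target 487.8 kg)
  ZnO: 101.6·0.9980 = 101.4 kg (target 101.4 kg)
  Li2O: 1079·0.04510 + 347.2·0.4039 = 188.9 kg (target 188.9 kg)
  ZrO2: 239.0·0.6722 = 160.7 kg (target 160.6 kg)
  SiO2: 239.0·0.3268 + 1079·0.7782 = 917.8 kg (target 917.8 kg)
Glass mass check: the batch minus its LOI: 2000 kg (oxide target masses add up to 2000 kg; the stated basis being 2000 kg — rounding explains the deltas).
Batch grand total — Σ batch = 2286 kg; LOI loss = Σ batch·LOI = 286.3 kg; yield = glass ÷ total batch = 87.48%.

Batch per 2000 kg glass:
  Ingredient A: 239.0 kg
  Material B: 1079 kg
  Stock C: 347.2 kg
  Raw D: 210.5 kg
  Ingredient E: 309.1 kg
  Feed F: 101.6 kg
Total batch = 2286 kg; LOI loss = 286.3 kg; yield = 87.48%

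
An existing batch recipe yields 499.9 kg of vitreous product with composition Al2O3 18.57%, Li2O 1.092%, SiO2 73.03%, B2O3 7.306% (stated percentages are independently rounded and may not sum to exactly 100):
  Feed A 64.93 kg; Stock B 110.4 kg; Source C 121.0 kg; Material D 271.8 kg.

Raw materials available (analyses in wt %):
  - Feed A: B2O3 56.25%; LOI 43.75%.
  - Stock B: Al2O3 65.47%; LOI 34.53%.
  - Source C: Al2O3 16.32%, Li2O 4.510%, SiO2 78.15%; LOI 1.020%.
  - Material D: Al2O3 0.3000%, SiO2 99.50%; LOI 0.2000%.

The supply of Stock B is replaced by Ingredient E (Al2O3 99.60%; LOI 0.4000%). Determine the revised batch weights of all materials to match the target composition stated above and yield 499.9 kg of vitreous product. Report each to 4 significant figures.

All internal work maintains full precision from start to finish; working values appear (rounded to four significant digits) in the printout; each reported number takes exactly one rounding; the derived quantities, which include glass mass, LOI, the four compositions, the totals, the yield, are rebuilt in exact precision, as set out in problem or answer, starting from the weights on 499.9 kg of glass.
Target masses of each oxide per 499.9 kg vitreous product:
  Al2O3: 18.57% × 499.9 = 92.83 kg
  Li2O: 1.092% × 499.9 = 5.459 kg
  SiO2: 73.03% × 499.9 = 365.1 kg
  B2O3: 7.306% × 499.9 = 36.52 kg
Per-oxide balance check working from each reported weight, against the basis in use (every target is met by its sum exact up to rounding of places):
  Al2O3: 72.55·0.9960 + 121.0·0.1632 + 271.8·0.003000 = 92.82 kg (target 92.83 kg)
  Li2O: 121.0·0.04510 = 5.457 kg (target 5.459 kg)
  SiO2: 121.0·0.7815 + 271.8·0.9950 = 365.0 kg (target 365.1 kg)
  B2O3: 64.93·0.5625 = 36.52 kg (target 36.52 kg)
Mass balance on the glass: Σ batch − LOI loss = 499.8 kg (the targets, summed, come to 499.9 kg; versus the stated basis of 499.9 kg — rounding explains the deltas).
Batch total: Σ batch = 530.3 kg; ignition loss, Σ(batch × LOI) = 30.47 kg; the yield ratio, glass ÷ batch: 94.25%.

Revised batch per 499.9 kg vitreous product:
  Feed A: 64.93 kg
  Ingredient E: 72.55 kg
  Source C: 121.0 kg
  Material D: 271.8 kg
Total batch = 530.3 kg; LOI loss = 30.47 kg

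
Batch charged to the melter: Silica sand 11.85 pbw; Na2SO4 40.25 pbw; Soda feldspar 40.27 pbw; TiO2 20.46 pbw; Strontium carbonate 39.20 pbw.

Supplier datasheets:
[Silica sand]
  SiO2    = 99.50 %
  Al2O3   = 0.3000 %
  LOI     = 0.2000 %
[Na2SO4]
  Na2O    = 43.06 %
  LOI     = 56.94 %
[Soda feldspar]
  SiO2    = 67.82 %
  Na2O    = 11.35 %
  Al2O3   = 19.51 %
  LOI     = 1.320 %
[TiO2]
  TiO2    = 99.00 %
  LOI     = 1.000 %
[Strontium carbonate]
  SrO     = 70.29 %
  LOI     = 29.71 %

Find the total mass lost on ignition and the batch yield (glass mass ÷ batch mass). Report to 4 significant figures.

Rounding to four significant digits applies to every in-between result as shown — the whole derivation carries exact precision through every step; exactly one rounding goes into each reported result — the derived quantities, including yield, the totals, glass mass, five oxide percentages, LOI, are rebuilt starting from the weights for 116.7 pbw of glass in full precision exactly as shown in the question or the answer.
Ignition loss by material:
  Silica sand: 11.85 × 0.002000 = 0.02370 pbw
  Na2SO4: 40.25 × 0.5694 = 22.92 pbw
  Soda feldspar: 40.27 × 0.01320 = 0.5316 pbw
  TiO2: 20.46 × 0.01000 = 0.2046 pbw
  Strontium carbonate: 39.20 × 0.2971 = 11.65 pbw
Total LOI = 35.32 pbw
Glass = batch − LOI = 152.0 − 35.32 = 116.7 pbw

LOI loss = 35.32 pbw; glass = 116.7 pbw; yield = 76.76%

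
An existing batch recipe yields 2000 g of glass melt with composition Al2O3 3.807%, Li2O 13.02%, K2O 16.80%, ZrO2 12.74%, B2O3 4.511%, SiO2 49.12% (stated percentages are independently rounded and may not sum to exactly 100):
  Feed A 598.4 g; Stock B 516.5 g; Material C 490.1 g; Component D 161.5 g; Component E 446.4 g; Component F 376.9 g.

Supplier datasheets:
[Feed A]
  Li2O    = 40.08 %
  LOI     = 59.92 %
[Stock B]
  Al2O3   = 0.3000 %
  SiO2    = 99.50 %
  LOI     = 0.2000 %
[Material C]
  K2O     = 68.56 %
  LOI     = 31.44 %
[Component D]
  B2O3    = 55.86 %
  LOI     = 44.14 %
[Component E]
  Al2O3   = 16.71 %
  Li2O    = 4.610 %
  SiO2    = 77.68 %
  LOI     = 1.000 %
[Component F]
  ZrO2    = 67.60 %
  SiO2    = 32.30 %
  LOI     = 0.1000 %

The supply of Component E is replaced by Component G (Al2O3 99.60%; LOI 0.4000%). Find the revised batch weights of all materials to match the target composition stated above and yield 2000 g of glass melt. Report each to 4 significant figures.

Each numeric step holds exact precision at all times — in-progress results are displayed, rounded to 4 significant figures, within the worked lines — each reported result is rounded once only — derived quantities are computed from the weighed amounts on 2000 g of glass at exact precision (the totals, yield, six oxide percentages, net glass mass, ignition loss) exactly as shown in the question or the answer.
Per-oxide target masses for 2000 g glass melt:
  Al2O3: 3.807% × 2000 = 76.14 g
  Li2O: 13.02% × 2000 = 260.4 g
  K2O: 16.80% × 2000 = 336.0 g
  ZrO2: 12.74% × 2000 = 254.8 g
  B2O3: 4.511% × 2000 = 90.22 g
  SiO2: 49.12% × 2000 = 982.4 g
Verifying the oxide balance on the weights just shown, per the basis as stated (summed amounts equal target values once rounding is allowed for):
  Al2O3: 865.0·0.003000 + 73.84·0.9960 = 76.14 g (target 76.14 g)
  Li2O: 649.7·0.4008 = 260.4 g (target 260.4 g)
  K2O: 490.1·0.6856 = 336.0 g (target 336.0 g)
  ZrO2: 376.9·0.6760 = 254.8 g (target 254.8 g)
  B2O3: 161.5·0.5586 = 90.21 g (target 90.22 g)
  SiO2: 865.0·0.9950 + 376.9·0.3230 = 982.4 g (target 982.4 g)
Glass-mass sanity pass: total batch − LOI = 2000 g (summing oxide targets gives 2000 g; basis as stated: 2000 g — deltas are rounding alone).
Total batch = Σ batch = 2617 g; the LOI term Σ batch·LOI equals 617.1 g; yield, glass over the total, = 76.42%.

Revised batch per 2000 g glass melt:
  Feed A: 649.7 g
  Stock B: 865.0 g
  Material C: 490.1 g
  Component D: 161.5 g
  Component G: 73.84 g
  Component F: 376.9 g
Total batch = 2617 g; LOI loss = 617.1 g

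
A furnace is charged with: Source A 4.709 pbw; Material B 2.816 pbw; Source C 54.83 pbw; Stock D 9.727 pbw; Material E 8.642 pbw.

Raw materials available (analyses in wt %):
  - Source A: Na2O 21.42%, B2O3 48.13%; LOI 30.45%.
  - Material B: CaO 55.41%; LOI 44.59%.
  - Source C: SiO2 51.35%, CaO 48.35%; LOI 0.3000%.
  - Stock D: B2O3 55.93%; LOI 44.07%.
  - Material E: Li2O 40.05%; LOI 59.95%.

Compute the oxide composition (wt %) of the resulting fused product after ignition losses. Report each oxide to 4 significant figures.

Exact precision is maintained end to end — working values are printed rounded to four significant figures at each printed step; each reported result takes exactly one rounding — derived quantities, which include glass mass, the five compositions, totals, the yield, LOI, are re-derived in full precision, as given in the question or the answer, from the weighed amounts for 68.40 pbw of glass.
Oxide-by-oxide delivered mass:
  Li2O: 8.642·0.4005 = 3.461 pbw
  SiO2: 54.83·0.5135 = 28.16 pbw
  CaO: 2.816·0.5541 + 54.83·0.4835 = 28.07 pbw
  Na2O: 4.709·0.2142 = 1.009 pbw
  B2O3: 4.709·0.4813 + 9.727·0.5593 = 7.707 pbw
LOI: 4.709·0.3045 + 2.816·0.4459 + 54.83·0.003000 + 9.727·0.4407 + 8.642·0.5995 = 12.32 pbw
Glass = total batch minus LOI = 80.72 − 12.32 = 68.40 pbw (equal to the oxide-mass sum)
percent by weight: oxide/glass ×100

Glass mass = 68.40 pbw (batch 80.72 − LOI 12.32).
Composition: Li2O 5.060%, SiO2 41.16%, CaO 41.04%, Na2O 1.475%, B2O3 11.27%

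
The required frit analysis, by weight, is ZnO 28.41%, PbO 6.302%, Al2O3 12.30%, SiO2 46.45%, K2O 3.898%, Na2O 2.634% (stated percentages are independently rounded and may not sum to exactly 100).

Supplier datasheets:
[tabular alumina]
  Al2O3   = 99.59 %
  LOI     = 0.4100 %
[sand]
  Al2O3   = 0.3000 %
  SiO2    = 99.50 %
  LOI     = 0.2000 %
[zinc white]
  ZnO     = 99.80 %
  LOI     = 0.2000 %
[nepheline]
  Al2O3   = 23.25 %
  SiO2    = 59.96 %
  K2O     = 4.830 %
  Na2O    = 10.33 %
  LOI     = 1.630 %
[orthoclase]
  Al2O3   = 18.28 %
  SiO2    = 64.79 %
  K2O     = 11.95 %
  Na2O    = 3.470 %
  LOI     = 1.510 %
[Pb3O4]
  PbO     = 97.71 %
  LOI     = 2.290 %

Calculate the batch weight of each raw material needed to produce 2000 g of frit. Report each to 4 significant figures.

Batch per 2000 g frit:
  tabular alumina: 72.48 g
  sand: 394.6 g
  zinc white: 569.3 g
  nepheline: 336.5 g
  orthoclase: 516.4 g
  Pb3O4: 129.0 g
Total batch = 2018 g; LOI loss = 18.46 g; yield = 99.09%

Full float precision is carried from start to finish. The intermediate values are shown rounded to 4 significant digits alongside each step — a single rounding completes each reported result — all derived quantities are re-derived in full float precision (ignition loss, the totals, the six compositions, yield, glass mass) using the weight values for 2000 g of glass, as quoted within either problem or answer.
Per-oxide target masses for 2000 g frit:
  ZnO: 28.41% × 2000 = 568.2 g
  PbO: 6.302% × 2000 = 126.0 g
  Al2O3: 12.30% × 2000 = 246.0 g
  SiO2: 46.45% × 2000 = 929.0 g
  K2O: 3.898% × 2000 = 77.96 g
  Na2O: 2.634% × 2000 = 52.68 g
Mass-balance tally per oxide working from each reported weight, under the basis named above (every target is met by its sum within answer rounding):
  ZnO: 569.3·0.9980 = 568.2 g (target 568.2 g)
  PbO: 129.0·0.9771 = 126.0 g (target 126.0 g)
  Al2O3: 72.48·0.9959 + 394.6·0.003000 + 336.5·0.2325 + 516.4·0.1828 = 246.0 g (target 246.0 g)
  SiO2: 394.6·0.9950 + 336.5·0.5996 + 516.4·0.6479 = 929.0 g (target 929.0 g)
  K2O: 336.5·0.04830 + 516.4·0.1195 = 77.96 g (target 77.96 g)
  Na2O: 336.5·0.1033 + 516.4·0.03470 = 52.68 g (target 52.68 g)
Glass-mass closure: batch Σ − ignition loss = 2000 g (summing oxide targets gives 2000 g; stated basis 2000 g — differing by rounding only).
Whole-batch sum: Σ batch = 2018 g; LOI removed, Σ of batch·LOI: 18.46 g; the yield ratio, glass ÷ batch: 99.09%.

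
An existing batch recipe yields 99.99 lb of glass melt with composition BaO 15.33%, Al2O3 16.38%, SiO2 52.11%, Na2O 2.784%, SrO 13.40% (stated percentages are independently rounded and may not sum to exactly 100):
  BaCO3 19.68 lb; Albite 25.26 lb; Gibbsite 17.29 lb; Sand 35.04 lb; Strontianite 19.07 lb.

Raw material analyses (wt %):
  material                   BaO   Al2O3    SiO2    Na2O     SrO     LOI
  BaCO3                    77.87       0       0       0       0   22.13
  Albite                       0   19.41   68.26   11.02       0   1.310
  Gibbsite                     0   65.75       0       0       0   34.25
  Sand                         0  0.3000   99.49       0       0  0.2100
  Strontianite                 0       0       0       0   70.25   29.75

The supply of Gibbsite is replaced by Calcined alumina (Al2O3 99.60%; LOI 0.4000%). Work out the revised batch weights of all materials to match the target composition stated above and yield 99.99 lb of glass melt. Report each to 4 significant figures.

Revised batch per 99.99 lb glass melt:
  BaCO3: 19.68 lb
  Albite: 25.26 lb
  Calcined alumina: 11.42 lb
  Sand: 35.04 lb
  Strontianite: 19.07 lb
Total batch = 110.5 lb; LOI loss = 10.48 lb

In-progress results are displayed (rounded to 4 significant digits) as written — all arithmetic holds full float precision all the way through — each reported figure includes exactly one rounding; derived quantities (five oxide percentages, totals, yield, net glass mass, LOI) are re-derived in full precision using the weight values at 99.99 lb of glass as quoted within the question or the answer.
Oxide-by-oxide targets in 99.99 lb glass melt:
  BaO: 15.33% × 99.99 = 15.33 lb
  Al2O3: 16.38% × 99.99 = 16.38 lb
  SiO2: 52.11% × 99.99 = 52.10 lb
  Na2O: 2.784% × 99.99 = 2.784 lb
  SrO: 13.40% × 99.99 = 13.40 lb
Mass-balance tally per oxide on the weights just shown, against the basis in use (target by target, the sums agree inside rounding margins):
  BaO: 19.68·0.7787 = 15.32 lb (target 15.33 lb)
  Al2O3: 25.26·0.1941 + 11.42·0.9960 + 35.04·0.003000 = 16.38 lb (target 16.38 lb)
  SiO2: 25.26·0.6826 + 35.04·0.9949 = 52.10 lb (target 52.10 lb)
  Na2O: 25.26·0.1102 = 2.784 lb (target 2.784 lb)
  SrO: 19.07·0.7025 = 13.40 lb (target 13.40 lb)
The glass-mass cross-check: whole batch net of LOI = 99.99 lb (targets for the oxides total 99.99 lb; against the stated basis, 99.99 lb — any gap is answer rounding).
Whole-batch sum: Σ batch = 110.5 lb; ignition loss, Σ(batch × LOI) = 10.48 lb; the yield ratio, glass ÷ batch: 90.51%.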